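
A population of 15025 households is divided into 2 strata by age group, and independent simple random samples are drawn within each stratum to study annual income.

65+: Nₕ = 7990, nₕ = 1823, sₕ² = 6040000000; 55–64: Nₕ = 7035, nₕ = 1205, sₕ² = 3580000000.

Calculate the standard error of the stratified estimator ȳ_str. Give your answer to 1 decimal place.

1123.8

Var(ȳ_str) = Σₕ Wₕ²(1 − fₕ)sₕ²/nₕ with Wₕ = Nₕ/N, N = 15025.
65+: Wₕ = 0.53178037; term = 0.53178037²·(1 − 0.22816020)·6040000000/1823 = 723172.72.
55–64: Wₕ = 0.46821963; term = 0.46821963²·(1 − 0.17128643)·3580000000/1205 = 539758.73.
Sum = 1.2629315 × 10^6.
SE = √(1.2629315 × 10^6) = 1123.8.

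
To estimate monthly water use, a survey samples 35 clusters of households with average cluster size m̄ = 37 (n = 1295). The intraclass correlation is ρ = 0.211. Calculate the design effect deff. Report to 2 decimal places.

deff = 1 + (37 − 1)·0.211 = 1 + 7.596 = 8.596.

8.60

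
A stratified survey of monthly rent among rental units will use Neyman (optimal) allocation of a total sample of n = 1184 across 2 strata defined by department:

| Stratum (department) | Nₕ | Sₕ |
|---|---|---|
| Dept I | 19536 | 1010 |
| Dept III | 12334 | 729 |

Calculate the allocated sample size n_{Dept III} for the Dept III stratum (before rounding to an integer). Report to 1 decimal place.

370.6

Neyman allocation: nₕ = n·NₕSₕ / Σⱼ NⱼSⱼ.
Σ NⱼSⱼ = 19536·1010 + 12334·729 = 2.8722846 × 10^7.
n_{Dept III} = 1184·12334·729 / (2.8722846 × 10^7) = 370.6.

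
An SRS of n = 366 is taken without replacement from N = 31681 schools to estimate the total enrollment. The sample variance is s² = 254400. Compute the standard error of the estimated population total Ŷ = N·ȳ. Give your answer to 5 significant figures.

830410

Var(Ŷ) = N²·Var(ȳ) = N²·(1 − n/N)·s²/n.
f = 366/31681 = 0.01155267; Var(ȳ) = 0.98844733·254400/366 = 687.05192.
Var(Ŷ) = 31681² · 687.05192 = 6.8958423 × 10^11.
SE(Ŷ) = √(6.8958423 × 10^11) = 830410.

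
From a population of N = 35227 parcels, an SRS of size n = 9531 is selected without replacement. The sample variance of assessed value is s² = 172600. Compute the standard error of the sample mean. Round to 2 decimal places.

3.63

Under SRS without replacement, Var(ȳ) = (1 − f)·s²/n with f = n/N = 9531/35227 = 0.27055951.
Var(ȳ) = (1 − 0.27055951)·172600/9531 = 0.72944049·18.109327 = 13.209677.
SE(ȳ) = √(13.209677) = 3.63.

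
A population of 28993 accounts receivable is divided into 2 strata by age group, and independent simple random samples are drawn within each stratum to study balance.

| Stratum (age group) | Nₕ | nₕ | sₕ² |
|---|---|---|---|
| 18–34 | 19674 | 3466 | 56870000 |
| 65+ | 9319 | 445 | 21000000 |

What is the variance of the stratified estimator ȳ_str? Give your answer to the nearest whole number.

10867

Var(ȳ_str) = Σₕ Wₕ²(1 − fₕ)sₕ²/nₕ with Wₕ = Nₕ/N, N = 28993.
18–34: Wₕ = 0.67857759; term = 0.67857759²·(1 − 0.17617160)·56870000/3466 = 6224.2991.
65+: Wₕ = 0.32142241; term = 0.32142241²·(1 − 0.04775190)·21000000/445 = 4642.6047.
Sum = 10866.904.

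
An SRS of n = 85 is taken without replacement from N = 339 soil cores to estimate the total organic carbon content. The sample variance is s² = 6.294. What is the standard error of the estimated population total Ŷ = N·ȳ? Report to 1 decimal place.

Var(Ŷ) = N²·Var(ȳ) = N²·(1 − n/N)·s²/n.
f = 85/339 = 0.25073746; Var(ȳ) = 0.74926254·6.294/85 = 0.055480687.
Var(Ŷ) = 339² · 0.055480687 = 6375.896.
SE(Ŷ) = √(6375.896) = 79.8.

79.8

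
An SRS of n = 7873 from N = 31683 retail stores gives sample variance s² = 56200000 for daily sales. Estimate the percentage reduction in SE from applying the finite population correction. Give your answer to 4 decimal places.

f = n/N = 7873/31683 = 0.24849288.
SE_no-fpc = √(s²/n) = 84.488584; SE_fpc = √((1−f)s²/n) = 73.24274.
Ratio = √(1−f) = 0.86689510. Reduction = 100·(1 − 0.86689510) = 13.3105%.

13.3105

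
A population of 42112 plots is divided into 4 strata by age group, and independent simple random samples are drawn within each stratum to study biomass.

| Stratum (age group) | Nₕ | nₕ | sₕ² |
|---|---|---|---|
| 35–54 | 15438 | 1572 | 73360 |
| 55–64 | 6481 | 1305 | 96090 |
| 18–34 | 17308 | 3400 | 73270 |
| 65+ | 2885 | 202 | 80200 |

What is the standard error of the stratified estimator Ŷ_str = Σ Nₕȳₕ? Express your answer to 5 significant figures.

143950

Var(Ŷ_str) = Σₕ Nₕ²(1 − fₕ)sₕ²/nₕ.
35–54: 15438²·(1 − 1572/15438)·73360/1572 = 9.989621 × 10^9.
55–64: 6481²·(1 − 1305/6481)·96090/1305 = 2.4700399 × 10^9.
18–34: 17308²·(1 − 3400/17308)·73270/3400 = 5.1875088 × 10^9.
65+: 2885²·(1 − 202/2885)·80200/202 = 3.0731905 × 10^9.
Sum = 2.072036 × 10^10.
SE = √(2.072036 × 10^10) = 143950.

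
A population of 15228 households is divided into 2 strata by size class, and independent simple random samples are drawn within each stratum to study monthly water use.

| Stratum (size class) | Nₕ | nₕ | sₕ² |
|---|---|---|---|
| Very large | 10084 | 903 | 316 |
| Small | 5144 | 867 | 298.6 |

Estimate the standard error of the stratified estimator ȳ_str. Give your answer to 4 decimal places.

Var(ȳ_str) = Σₕ Wₕ²(1 − fₕ)sₕ²/nₕ with Wₕ = Nₕ/N, N = 15228.
Very large: Wₕ = 0.66220121; term = 0.66220121²·(1 − 0.08954780)·316/903 = 0.13971287.
Small: Wₕ = 0.33779879; term = 0.33779879²·(1 − 0.16854588)·298.6/867 = 0.032675721.
Sum = 0.17238859.
SE = √(0.17238859) = 0.4152.

0.4152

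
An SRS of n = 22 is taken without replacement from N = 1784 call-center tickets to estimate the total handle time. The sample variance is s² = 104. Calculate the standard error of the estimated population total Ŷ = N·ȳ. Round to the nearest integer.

3855

Var(Ŷ) = N²·Var(ȳ) = N²·(1 − n/N)·s²/n.
f = 22/1784 = 0.01233184; Var(ȳ) = 0.98766816·104/22 = 4.6689768.
Var(Ŷ) = 1784² · 4.6689768 = 1.4859747 × 10^7.
SE(Ŷ) = √(1.4859747 × 10^7) = 3855.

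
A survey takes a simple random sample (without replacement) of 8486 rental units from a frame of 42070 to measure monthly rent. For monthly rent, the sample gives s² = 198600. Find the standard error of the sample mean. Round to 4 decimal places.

Under SRS without replacement, Var(ȳ) = (1 − f)·s²/n with f = n/N = 8486/42070 = 0.20171143.
Var(ȳ) = (1 − 0.20171143)·198600/8486 = 0.79828857·23.403252 = 18.682549.
SE(ȳ) = √(18.682549) = 4.3223.

4.3223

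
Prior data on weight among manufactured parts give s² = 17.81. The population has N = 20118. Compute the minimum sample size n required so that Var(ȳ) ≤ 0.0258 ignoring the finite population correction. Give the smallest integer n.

691

Without fpc, n₀ = s²/D = 17.81/0.0258 = 690.3101.
Rounding up, n = 691.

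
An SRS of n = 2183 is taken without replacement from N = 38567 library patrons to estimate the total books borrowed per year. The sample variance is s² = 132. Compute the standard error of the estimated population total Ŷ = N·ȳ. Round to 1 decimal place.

9211.3

Var(Ŷ) = N²·Var(ȳ) = N²·(1 − n/N)·s²/n.
f = 2183/38567 = 0.05660280; Var(ȳ) = 0.94339720·132/2183 = 0.057044632.
Var(Ŷ) = 38567² · 0.057044632 = 8.4848955 × 10^7.
SE(Ŷ) = √(8.4848955 × 10^7) = 9211.3.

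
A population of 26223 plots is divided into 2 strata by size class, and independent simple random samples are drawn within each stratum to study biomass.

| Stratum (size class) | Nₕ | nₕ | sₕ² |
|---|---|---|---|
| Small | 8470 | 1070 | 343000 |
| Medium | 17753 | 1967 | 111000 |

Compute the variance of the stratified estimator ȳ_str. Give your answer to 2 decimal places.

52.22

Var(ȳ_str) = Σₕ Wₕ²(1 − fₕ)sₕ²/nₕ with Wₕ = Nₕ/N, N = 26223.
Small: Wₕ = 0.32299889; term = 0.32299889²·(1 − 0.12632822)·343000/1070 = 29.218689.
Medium: Wₕ = 0.67700111; term = 0.67700111²·(1 − 0.11079817)·111000/1967 = 22.998405.
Sum = 52.217094.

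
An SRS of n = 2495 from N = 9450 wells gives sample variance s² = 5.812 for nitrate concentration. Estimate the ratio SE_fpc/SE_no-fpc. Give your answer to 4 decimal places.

0.8579

f = n/N = 2495/9450 = 0.26402116.
SE_no-fpc = √(s²/n) = 0.048264468; SE_fpc = √((1−f)s²/n) = 0.041405706.
Ratio = √(1−f) = 0.85789209.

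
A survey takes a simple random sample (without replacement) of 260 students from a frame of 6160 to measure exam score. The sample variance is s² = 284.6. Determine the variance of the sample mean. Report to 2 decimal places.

Under SRS without replacement, Var(ȳ) = (1 − f)·s²/n with f = n/N = 260/6160 = 0.04220779.
Var(ȳ) = (1 − 0.04220779)·284.6/260 = 0.95779221·1.0946154 = 1.0484141.

1.05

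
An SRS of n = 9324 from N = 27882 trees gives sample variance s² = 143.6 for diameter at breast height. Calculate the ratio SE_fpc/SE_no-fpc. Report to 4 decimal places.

0.8158

f = n/N = 9324/27882 = 0.33440930.
SE_no-fpc = √(s²/n) = 0.12410123; SE_fpc = √((1−f)s²/n) = 0.10124643.
Ratio = √(1−f) = 0.81583742.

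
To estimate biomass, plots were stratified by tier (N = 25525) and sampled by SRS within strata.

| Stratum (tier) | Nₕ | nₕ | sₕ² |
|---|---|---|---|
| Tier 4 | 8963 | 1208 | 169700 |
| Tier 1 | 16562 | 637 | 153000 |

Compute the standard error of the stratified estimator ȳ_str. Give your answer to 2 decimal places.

Var(ȳ_str) = Σₕ Wₕ²(1 − fₕ)sₕ²/nₕ with Wₕ = Nₕ/N, N = 25525.
Tier 4: Wₕ = 0.35114594; term = 0.35114594²·(1 − 0.13477630)·169700/1208 = 14.987135.
Tier 1: Wₕ = 0.64885406; term = 0.64885406²·(1 − 0.03846154)·153000/637 = 97.232783.
Sum = 112.21992.
SE = √(112.21992) = 10.59.

10.59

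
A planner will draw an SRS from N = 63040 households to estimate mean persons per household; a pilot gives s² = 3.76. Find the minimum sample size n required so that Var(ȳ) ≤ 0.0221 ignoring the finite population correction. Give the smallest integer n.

Without fpc, n₀ = s²/D = 3.76/0.0221 = 170.1357.
Rounding up, n = 171.

171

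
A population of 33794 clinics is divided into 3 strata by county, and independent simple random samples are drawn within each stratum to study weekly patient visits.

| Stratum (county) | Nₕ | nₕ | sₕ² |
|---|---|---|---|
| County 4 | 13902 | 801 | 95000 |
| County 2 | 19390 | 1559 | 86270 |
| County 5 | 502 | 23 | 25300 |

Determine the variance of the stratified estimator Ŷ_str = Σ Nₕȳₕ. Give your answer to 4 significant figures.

4.100 × 10^10

Var(Ŷ_str) = Σₕ Nₕ²(1 − fₕ)sₕ²/nₕ.
County 4: 13902²·(1 − 801/13902)·95000/801 = 2.1600948 × 10^10.
County 2: 19390²·(1 − 1559/19390)·86270/1559 = 1.91323 × 10^10.
County 5: 502²·(1 − 23/502)·25300/23 = 2.645038 × 10^8.
Sum = 4.0997752 × 10^10.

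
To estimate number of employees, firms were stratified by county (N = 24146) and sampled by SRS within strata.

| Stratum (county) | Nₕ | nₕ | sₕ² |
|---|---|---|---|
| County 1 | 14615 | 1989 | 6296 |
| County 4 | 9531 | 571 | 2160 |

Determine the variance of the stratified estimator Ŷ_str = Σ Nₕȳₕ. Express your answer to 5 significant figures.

Var(Ŷ_str) = Σₕ Nₕ²(1 − fₕ)sₕ²/nₕ.
County 1: 14615²·(1 − 1989/14615)·6296/1989 = 5.8410986 × 10^8.
County 4: 9531²·(1 − 571/9531)·2160/571 = 3.2304582 × 10^8.
Sum = 9.0715568 × 10^8.

9.0716 × 10^8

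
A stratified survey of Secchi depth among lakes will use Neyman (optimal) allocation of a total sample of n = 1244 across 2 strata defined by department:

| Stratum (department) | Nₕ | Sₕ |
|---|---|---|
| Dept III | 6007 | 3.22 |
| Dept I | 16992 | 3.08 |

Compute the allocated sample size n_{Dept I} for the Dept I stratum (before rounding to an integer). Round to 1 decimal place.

Neyman allocation: nₕ = n·NₕSₕ / Σⱼ NⱼSⱼ.
Σ NⱼSⱼ = 6007·3.22 + 16992·3.08 = 71677.9.
n_{Dept I} = 1244·16992·3.08 / 71677.9 = 908.3.

908.3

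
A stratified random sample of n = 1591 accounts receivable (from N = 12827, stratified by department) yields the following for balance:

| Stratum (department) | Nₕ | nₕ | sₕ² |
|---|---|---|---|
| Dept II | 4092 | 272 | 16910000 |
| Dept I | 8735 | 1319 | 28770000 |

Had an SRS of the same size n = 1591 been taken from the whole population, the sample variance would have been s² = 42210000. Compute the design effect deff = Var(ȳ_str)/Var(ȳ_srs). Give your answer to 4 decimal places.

Var(ȳ_str) = Σ Wₕ²(1−fₕ)sₕ²/nₕ with Wₕ = Nₕ/12827:
  Dept II: (4092/12827)²·(1−272/4092)·16910000/272 = 5906.4088
  Dept I: (8735/12827)²·(1−1319/8735)·28770000/1319 = 8587.7127
  → Var(ȳ_str) = 14494.122.
Var(ȳ_srs) = (1 − 1591/12827)·42210000/1591 = 23239.769.
deff = 14494.122 / 23239.769 = 0.6237.

0.6237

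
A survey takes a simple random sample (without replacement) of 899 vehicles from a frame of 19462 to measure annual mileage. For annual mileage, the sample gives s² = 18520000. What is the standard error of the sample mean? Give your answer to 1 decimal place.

Under SRS without replacement, Var(ȳ) = (1 − f)·s²/n with f = n/N = 899/19462 = 0.04619258.
Var(ȳ) = (1 − 0.04619258)·18520000/899 = 0.95380742·20600.667 = 19649.069.
SE(ȳ) = √(19649.069) = 140.2.

140.2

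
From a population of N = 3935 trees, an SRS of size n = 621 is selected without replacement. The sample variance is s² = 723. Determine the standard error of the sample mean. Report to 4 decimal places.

0.9902

Under SRS without replacement, Var(ȳ) = (1 − f)·s²/n with f = n/N = 621/3935 = 0.15781449.
Var(ȳ) = (1 − 0.15781449)·723/621 = 0.84218551·1.1642512 = 0.9805155.
SE(ȳ) = √(0.9805155) = 0.9902.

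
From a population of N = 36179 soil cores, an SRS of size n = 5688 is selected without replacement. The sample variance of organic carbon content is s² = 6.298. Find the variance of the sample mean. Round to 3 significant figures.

Under SRS without replacement, Var(ȳ) = (1 − f)·s²/n with f = n/N = 5688/36179 = 0.15721828.
Var(ȳ) = (1 − 0.15721828)·6.298/5688 = 0.84278172·0.0011072433 = 9.3316443 × 10^-4.

9.33 × 10^-4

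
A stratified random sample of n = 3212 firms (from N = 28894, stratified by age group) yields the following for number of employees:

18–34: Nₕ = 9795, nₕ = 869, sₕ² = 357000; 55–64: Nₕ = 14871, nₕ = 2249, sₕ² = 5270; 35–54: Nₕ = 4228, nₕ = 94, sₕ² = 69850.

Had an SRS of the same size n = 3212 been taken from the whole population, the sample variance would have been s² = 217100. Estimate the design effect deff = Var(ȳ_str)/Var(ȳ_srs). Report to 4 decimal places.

0.9838

Var(ȳ_str) = Σ Wₕ²(1−fₕ)sₕ²/nₕ with Wₕ = Nₕ/28894:
  18–34: (9795/28894)²·(1−869/9795)·357000/869 = 43.022379
  55–64: (14871/28894)²·(1−2249/14871)·5270/2249 = 0.52683446
  35–54: (4228/28894)²·(1−94/4228)·69850/94 = 15.557101
  → Var(ȳ_str) = 59.106314.
Var(ȳ_srs) = (1 − 3212/28894)·217100/3212 = 60.076616.
deff = 59.106314 / 60.076616 = 0.9838.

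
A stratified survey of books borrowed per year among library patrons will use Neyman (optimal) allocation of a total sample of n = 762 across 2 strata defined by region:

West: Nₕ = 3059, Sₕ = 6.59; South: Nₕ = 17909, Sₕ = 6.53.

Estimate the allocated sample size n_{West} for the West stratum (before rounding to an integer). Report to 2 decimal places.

Neyman allocation: nₕ = n·NₕSₕ / Σⱼ NⱼSⱼ.
Σ NⱼSⱼ = 3059·6.59 + 17909·6.53 = 137104.58.
n_{West} = 762·3059·6.59 / 137104.58 = 112.04.

112.04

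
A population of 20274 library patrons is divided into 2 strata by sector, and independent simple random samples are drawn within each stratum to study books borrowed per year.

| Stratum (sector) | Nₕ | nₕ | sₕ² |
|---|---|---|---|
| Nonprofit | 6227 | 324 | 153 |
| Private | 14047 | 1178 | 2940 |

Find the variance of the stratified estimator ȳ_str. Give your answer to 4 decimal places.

Var(ȳ_str) = Σₕ Wₕ²(1 − fₕ)sₕ²/nₕ with Wₕ = Nₕ/N, N = 20274.
Nonprofit: Wₕ = 0.30714215; term = 0.30714215²·(1 − 0.05203148)·153/324 = 0.042229816.
Private: Wₕ = 0.69285785; term = 0.69285785²·(1 − 0.08386132)·2940/1178 = 1.0976188.
Sum = 1.1398486.

1.1398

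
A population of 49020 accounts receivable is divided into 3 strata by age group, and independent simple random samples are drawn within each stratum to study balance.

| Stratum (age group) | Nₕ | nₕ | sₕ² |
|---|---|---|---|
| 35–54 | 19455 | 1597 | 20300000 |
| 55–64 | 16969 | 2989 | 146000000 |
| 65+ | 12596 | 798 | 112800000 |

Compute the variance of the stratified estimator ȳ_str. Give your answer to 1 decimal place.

Var(ȳ_str) = Σₕ Wₕ²(1 − fₕ)sₕ²/nₕ with Wₕ = Nₕ/N, N = 49020.
35–54: Wₕ = 0.39687882; term = 0.39687882²·(1 − 0.08208687)·20300000/1597 = 1837.8436.
55–64: Wₕ = 0.34616483; term = 0.34616483²·(1 − 0.17614473)·146000000/2989 = 4822.1837.
65+: Wₕ = 0.25695634; term = 0.25695634²·(1 − 0.06335345)·112800000/798 = 8741.7954.
Sum = 15401.823.

15401.8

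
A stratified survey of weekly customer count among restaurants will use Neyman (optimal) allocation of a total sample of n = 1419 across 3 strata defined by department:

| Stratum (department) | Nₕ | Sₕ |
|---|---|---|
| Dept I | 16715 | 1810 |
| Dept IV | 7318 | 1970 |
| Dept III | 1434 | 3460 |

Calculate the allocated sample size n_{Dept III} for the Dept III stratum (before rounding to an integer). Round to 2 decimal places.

141.85

Neyman allocation: nₕ = n·NₕSₕ / Σⱼ NⱼSⱼ.
Σ NⱼSⱼ = 16715·1810 + 7318·1970 + 1434·3460 = 4.963225 × 10^7.
n_{Dept III} = 1419·1434·3460 / (4.963225 × 10^7) = 141.85.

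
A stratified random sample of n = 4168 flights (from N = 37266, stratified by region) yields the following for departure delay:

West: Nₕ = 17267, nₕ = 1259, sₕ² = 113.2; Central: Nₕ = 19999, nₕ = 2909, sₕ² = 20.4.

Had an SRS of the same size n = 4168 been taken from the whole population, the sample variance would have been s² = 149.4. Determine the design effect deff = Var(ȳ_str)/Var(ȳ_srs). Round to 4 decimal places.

0.6163

Var(ȳ_str) = Σ Wₕ²(1−fₕ)sₕ²/nₕ with Wₕ = Nₕ/37266:
  West: (17267/37266)²·(1−1259/17267)·113.2/1259 = 0.017895717
  Central: (19999/37266)²·(1−2909/19999)·20.4/2909 = 0.0017258825
  → Var(ȳ_str) = 0.0196216.
Var(ȳ_srs) = (1 − 4168/37266)·149.4/4168 = 0.031835513.
deff = 0.0196216 / 0.031835513 = 0.6163.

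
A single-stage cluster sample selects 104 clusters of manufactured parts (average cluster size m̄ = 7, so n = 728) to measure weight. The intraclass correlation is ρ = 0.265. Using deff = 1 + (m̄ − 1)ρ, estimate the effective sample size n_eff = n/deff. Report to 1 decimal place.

deff = 1 + (7 − 1)·0.265 = 1 + 1.59 = 2.59.
n_eff = 728 / 2.59 = 281.1.

281.1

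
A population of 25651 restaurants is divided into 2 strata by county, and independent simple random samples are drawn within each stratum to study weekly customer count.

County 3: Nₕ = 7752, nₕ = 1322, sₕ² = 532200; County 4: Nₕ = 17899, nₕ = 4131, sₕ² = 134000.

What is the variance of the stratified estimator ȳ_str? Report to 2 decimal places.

Var(ȳ_str) = Σₕ Wₕ²(1 − fₕ)sₕ²/nₕ with Wₕ = Nₕ/N, N = 25651.
County 3: Wₕ = 0.30221044; term = 0.30221044²·(1 − 0.17053664)·532200/1322 = 30.497171.
County 4: Wₕ = 0.69778956; term = 0.69778956²·(1 − 0.23079502)·134000/4131 = 12.149003.
Sum = 42.646174.

42.65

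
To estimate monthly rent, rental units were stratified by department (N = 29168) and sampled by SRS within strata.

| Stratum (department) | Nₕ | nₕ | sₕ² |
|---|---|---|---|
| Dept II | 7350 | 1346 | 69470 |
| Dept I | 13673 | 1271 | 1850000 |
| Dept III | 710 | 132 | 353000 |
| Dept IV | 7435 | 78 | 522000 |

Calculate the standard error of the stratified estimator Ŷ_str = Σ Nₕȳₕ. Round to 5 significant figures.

Var(Ŷ_str) = Σₕ Nₕ²(1 − fₕ)sₕ²/nₕ.
Dept II: 7350²·(1 − 1346/7350)·69470/1346 = 2.2776147 × 10^9.
Dept I: 13673²·(1 − 1271/13673)·1850000/1271 = 2.4682078 × 10^11.
Dept III: 710²·(1 − 132/710)·353000/132 = 1.0974556 × 10^9.
Dept IV: 7435²·(1 − 78/7435)·522000/78 = 3.6606451 × 10^11.
Sum = 6.1626036 × 10^11.
SE = √(6.1626036 × 10^11) = 785020.

785020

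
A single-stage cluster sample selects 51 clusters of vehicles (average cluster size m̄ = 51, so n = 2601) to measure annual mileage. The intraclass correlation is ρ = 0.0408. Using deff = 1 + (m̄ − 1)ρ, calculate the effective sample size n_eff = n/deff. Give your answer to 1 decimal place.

855.6

deff = 1 + (51 − 1)·0.0408 = 1 + 2.04 = 3.04.
n_eff = 2601 / 3.04 = 855.6.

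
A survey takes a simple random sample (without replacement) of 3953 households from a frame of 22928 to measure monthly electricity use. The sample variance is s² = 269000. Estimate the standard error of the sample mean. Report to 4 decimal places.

Under SRS without replacement, Var(ȳ) = (1 − f)·s²/n with f = n/N = 3953/22928 = 0.17240928.
Var(ȳ) = (1 − 0.17240928)·269000/3953 = 0.82759072·68.049583 = 56.317203.
SE(ȳ) = √(56.317203) = 7.5045.

7.5045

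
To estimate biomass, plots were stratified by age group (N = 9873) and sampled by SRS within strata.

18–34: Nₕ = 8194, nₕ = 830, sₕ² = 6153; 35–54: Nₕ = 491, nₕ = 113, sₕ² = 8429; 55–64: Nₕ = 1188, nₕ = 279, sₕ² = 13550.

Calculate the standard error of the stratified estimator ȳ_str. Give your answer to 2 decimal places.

Var(ȳ_str) = Σₕ Wₕ²(1 − fₕ)sₕ²/nₕ with Wₕ = Nₕ/N, N = 9873.
18–34: Wₕ = 0.82994024; term = 0.82994024²·(1 − 0.10129363)·6153/830 = 4.5890236.
35–54: Wₕ = 0.04973159; term = 0.04973159²·(1 − 0.23014257)·8429/113 = 0.14202756.
55–64: Wₕ = 0.12032817; term = 0.12032817²·(1 − 0.23484848)·13550/279 = 0.53804319.
Sum = 5.2690944.
SE = √(5.2690944) = 2.30.

2.30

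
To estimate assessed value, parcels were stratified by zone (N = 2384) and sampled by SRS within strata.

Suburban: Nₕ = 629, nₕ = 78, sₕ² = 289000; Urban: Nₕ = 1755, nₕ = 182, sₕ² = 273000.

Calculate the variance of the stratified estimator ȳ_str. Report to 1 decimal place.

954.5

Var(ȳ_str) = Σₕ Wₕ²(1 − fₕ)sₕ²/nₕ with Wₕ = Nₕ/N, N = 2384.
Suburban: Wₕ = 0.26384228; term = 0.26384228²·(1 − 0.12400636)·289000/78 = 225.93993.
Urban: Wₕ = 0.73615772; term = 0.73615772²·(1 − 0.10370370)·273000/182 = 728.59234.
Sum = 954.53227.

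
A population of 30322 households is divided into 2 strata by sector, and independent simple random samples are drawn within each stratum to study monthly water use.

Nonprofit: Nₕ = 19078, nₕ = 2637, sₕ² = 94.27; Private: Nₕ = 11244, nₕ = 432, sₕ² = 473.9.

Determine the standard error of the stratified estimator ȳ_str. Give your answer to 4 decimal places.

Var(ȳ_str) = Σₕ Wₕ²(1 − fₕ)sₕ²/nₕ with Wₕ = Nₕ/N, N = 30322.
Nonprofit: Wₕ = 0.62918013; term = 0.62918013²·(1 − 0.13822204)·94.27/2637 = 0.012195757.
Private: Wₕ = 0.37081987; term = 0.37081987²·(1 − 0.03842049)·473.9/432 = 0.1450488.
Sum = 0.15724456.
SE = √(0.15724456) = 0.3965.

0.3965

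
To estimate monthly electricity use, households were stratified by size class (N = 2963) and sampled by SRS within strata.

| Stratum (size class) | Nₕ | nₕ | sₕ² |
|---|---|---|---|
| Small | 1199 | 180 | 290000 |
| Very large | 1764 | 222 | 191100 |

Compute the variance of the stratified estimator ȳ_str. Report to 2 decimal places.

490.91

Var(ȳ_str) = Σₕ Wₕ²(1 − fₕ)sₕ²/nₕ with Wₕ = Nₕ/N, N = 2963.
Small: Wₕ = 0.40465744; term = 0.40465744²·(1 − 0.15012510)·290000/180 = 224.2103.
Very large: Wₕ = 0.59534256; term = 0.59534256²·(1 − 0.12585034)·191100/222 = 266.70267.
Sum = 490.91297.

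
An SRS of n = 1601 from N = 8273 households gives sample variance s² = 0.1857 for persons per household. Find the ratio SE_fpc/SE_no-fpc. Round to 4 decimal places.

f = n/N = 1601/8273 = 0.19352109.
SE_no-fpc = √(s²/n) = 0.010769866; SE_fpc = √((1−f)s²/n) = 0.0096717885.
Ratio = √(1−f) = 0.89804171.

0.8980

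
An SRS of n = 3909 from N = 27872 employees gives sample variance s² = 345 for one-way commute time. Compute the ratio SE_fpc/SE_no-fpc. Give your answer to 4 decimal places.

0.9272

f = n/N = 3909/27872 = 0.14024828.
SE_no-fpc = √(s²/n) = 0.29708226; SE_fpc = √((1−f)s²/n) = 0.27546298.
Ratio = √(1−f) = 0.92722798.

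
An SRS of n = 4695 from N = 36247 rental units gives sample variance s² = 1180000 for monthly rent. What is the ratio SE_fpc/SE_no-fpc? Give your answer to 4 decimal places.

0.9330

f = n/N = 4695/36247 = 0.12952796.
SE_no-fpc = √(s²/n) = 15.853429; SE_fpc = √((1−f)s²/n) = 14.791105.
Ratio = √(1−f) = 0.93299091.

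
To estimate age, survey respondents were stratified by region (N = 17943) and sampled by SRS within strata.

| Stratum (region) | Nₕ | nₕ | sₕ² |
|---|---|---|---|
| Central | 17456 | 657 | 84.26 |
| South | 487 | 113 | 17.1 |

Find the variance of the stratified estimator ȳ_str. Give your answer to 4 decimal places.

0.1169

Var(ȳ_str) = Σₕ Wₕ²(1 − fₕ)sₕ²/nₕ with Wₕ = Nₕ/N, N = 17943.
Central: Wₕ = 0.97285850; term = 0.97285850²·(1 − 0.03763749)·84.26/657 = 0.1168138.
South: Wₕ = 0.02714150; term = 0.02714150²·(1 − 0.23203285)·17.1/113 = 8.5610713 × 10^-5.
Sum = 0.11689941.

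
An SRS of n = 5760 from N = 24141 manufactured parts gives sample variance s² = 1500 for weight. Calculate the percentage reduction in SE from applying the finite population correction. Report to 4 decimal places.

f = n/N = 5760/24141 = 0.23859824.
SE_no-fpc = √(s²/n) = 0.51031036; SE_fpc = √((1−f)s²/n) = 0.44528834.
Ratio = √(1−f) = 0.87258339. Reduction = 100·(1 − 0.87258339) = 12.7417%.

12.7417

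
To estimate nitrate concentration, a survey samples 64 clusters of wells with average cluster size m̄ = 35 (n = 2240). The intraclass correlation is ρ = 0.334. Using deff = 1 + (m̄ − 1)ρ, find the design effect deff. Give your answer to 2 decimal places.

deff = 1 + (35 − 1)·0.334 = 1 + 11.356 = 12.356.

12.36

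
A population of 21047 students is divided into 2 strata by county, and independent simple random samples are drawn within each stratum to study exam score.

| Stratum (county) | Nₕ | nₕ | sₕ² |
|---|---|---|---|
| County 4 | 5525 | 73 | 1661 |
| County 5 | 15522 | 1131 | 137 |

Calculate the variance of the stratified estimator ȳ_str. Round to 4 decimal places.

1.6083

Var(ȳ_str) = Σₕ Wₕ²(1 − fₕ)sₕ²/nₕ with Wₕ = Nₕ/N, N = 21047.
County 4: Wₕ = 0.26250772; term = 0.26250772²·(1 − 0.01321267)·1661/73 = 1.5472287.
County 5: Wₕ = 0.73749228; term = 0.73749228²·(1 − 0.07286432)·137/1131 = 0.061082417.
Sum = 1.6083111.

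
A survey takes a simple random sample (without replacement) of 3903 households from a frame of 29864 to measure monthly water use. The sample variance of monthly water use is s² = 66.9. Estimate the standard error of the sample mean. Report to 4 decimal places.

0.1221

Under SRS without replacement, Var(ȳ) = (1 − f)·s²/n with f = n/N = 3903/29864 = 0.13069247.
Var(ȳ) = (1 − 0.13069247)·66.9/3903 = 0.86930753·0.017140661 = 0.014900506.
SE(ȳ) = √(0.014900506) = 0.1221.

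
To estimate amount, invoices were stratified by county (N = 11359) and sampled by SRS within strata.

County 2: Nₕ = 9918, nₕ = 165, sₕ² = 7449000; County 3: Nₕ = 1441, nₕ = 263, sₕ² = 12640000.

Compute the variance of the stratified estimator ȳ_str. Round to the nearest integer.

Var(ȳ_str) = Σₕ Wₕ²(1 − fₕ)sₕ²/nₕ with Wₕ = Nₕ/N, N = 11359.
County 2: Wₕ = 0.87314024; term = 0.87314024²·(1 − 0.01663642)·7449000/165 = 33845.128.
County 3: Wₕ = 0.12685976; term = 0.12685976²·(1 − 0.18251214)·12640000/263 = 632.29595.
Sum = 34477.424.

34477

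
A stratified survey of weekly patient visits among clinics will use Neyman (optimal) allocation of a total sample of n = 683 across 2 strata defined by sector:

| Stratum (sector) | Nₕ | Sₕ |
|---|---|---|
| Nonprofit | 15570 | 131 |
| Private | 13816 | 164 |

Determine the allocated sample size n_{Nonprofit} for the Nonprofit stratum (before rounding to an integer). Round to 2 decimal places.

Neyman allocation: nₕ = n·NₕSₕ / Σⱼ NⱼSⱼ.
Σ NⱼSⱼ = 15570·131 + 13816·164 = 4.305494 × 10^6.
n_{Nonprofit} = 683·15570·131 / (4.305494 × 10^6) = 323.56.

323.56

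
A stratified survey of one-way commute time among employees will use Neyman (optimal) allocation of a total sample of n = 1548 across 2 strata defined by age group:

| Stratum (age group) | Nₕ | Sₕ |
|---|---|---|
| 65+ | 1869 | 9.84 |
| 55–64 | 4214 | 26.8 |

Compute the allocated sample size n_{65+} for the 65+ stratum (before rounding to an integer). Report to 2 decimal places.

Neyman allocation: nₕ = n·NₕSₕ / Σⱼ NⱼSⱼ.
Σ NⱼSⱼ = 1869·9.84 + 4214·26.8 = 131326.16.
n_{65+} = 1548·1869·9.84 / 131326.16 = 216.78.

216.78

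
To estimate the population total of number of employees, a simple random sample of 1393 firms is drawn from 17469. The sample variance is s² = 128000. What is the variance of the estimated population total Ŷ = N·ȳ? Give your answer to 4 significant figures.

2.581 × 10^10

Var(Ŷ) = N²·Var(ȳ) = N²·(1 − n/N)·s²/n.
f = 1393/17469 = 0.07974126; Var(ȳ) = 0.92025874·128000/1393 = 84.560746.
Var(Ŷ) = 17469² · 84.560746 = 2.5805061 × 10^10.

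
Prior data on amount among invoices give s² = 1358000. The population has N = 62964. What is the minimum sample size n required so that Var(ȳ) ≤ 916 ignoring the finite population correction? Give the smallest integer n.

Without fpc, n₀ = s²/D = 1358000/916 = 1482.5328.
Rounding up, n = 1483.

1483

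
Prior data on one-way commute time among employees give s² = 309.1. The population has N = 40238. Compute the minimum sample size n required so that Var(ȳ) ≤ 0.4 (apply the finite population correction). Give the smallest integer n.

759

Without fpc, n₀ = s²/D = 309.1/0.4 = 772.7500.
With fpc, (1 − n/N)·s²/n ≤ D requires n ≥ n₀/(1 + n₀/N) = 772.7500/(1 + 772.7500/40238) = 758.1894.
Rounding up, n = 759.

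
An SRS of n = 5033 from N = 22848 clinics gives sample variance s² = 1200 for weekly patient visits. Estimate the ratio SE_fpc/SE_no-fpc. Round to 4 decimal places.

0.8830

f = n/N = 5033/22848 = 0.22028186.
SE_no-fpc = √(s²/n) = 0.48828924; SE_fpc = √((1−f)s²/n) = 0.43116746.
Ratio = √(1−f) = 0.88301650.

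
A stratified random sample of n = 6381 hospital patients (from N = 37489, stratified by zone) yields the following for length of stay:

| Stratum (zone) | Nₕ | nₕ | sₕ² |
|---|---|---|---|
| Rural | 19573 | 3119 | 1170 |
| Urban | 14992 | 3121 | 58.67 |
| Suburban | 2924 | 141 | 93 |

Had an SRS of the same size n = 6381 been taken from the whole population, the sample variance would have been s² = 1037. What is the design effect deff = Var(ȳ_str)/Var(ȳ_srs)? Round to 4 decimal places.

0.6834

Var(ȳ_str) = Σ Wₕ²(1−fₕ)sₕ²/nₕ with Wₕ = Nₕ/37489:
  Rural: (19573/37489)²·(1−3119/19573)·1170/3119 = 0.085959061
  Urban: (14992/37489)²·(1−3121/14992)·58.67/3121 = 0.0023804633
  Suburban: (2924/37489)²·(1−141/2924)·93/141 = 0.003818974
  → Var(ȳ_str) = 0.092158498.
Var(ȳ_srs) = (1 − 6381/37489)·1037/6381 = 0.13485227.
deff = 0.092158498 / 0.13485227 = 0.6834.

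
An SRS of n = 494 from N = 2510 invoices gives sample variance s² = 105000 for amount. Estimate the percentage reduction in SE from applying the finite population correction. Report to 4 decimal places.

10.3793

f = n/N = 494/2510 = 0.19681275.
SE_no-fpc = √(s²/n) = 14.579115; SE_fpc = √((1−f)s²/n) = 13.065907.
Ratio = √(1−f) = 0.89620715. Reduction = 100·(1 − 0.89620715) = 10.3793%.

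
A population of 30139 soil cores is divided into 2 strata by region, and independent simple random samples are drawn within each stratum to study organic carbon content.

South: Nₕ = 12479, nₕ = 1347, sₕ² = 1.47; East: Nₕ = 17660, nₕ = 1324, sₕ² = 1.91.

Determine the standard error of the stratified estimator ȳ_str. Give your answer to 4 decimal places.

0.0250

Var(ȳ_str) = Σₕ Wₕ²(1 − fₕ)sₕ²/nₕ with Wₕ = Nₕ/N, N = 30139.
South: Wₕ = 0.41404824; term = 0.41404824²·(1 − 0.10794134)·1.47/1347 = 1.6689566 × 10^-4.
East: Wₕ = 0.58595176; term = 0.58595176²·(1 − 0.07497169)·1.91/1324 = 4.5816734 × 10^-4.
Sum = 6.25063 × 10^-4.
SE = √(6.25063 × 10^-4) = 0.0250.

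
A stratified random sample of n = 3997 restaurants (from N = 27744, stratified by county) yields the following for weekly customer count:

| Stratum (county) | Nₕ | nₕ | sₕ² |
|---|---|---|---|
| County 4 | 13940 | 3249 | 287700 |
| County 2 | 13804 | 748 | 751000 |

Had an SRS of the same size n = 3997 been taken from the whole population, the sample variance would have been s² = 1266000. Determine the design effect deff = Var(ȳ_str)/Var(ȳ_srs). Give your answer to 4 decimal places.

Var(ȳ_str) = Σ Wₕ²(1−fₕ)sₕ²/nₕ with Wₕ = Nₕ/27744:
  County 4: (13940/27744)²·(1−3249/13940)·287700/3249 = 17.144827
  County 2: (13804/27744)²·(1−748/13804)·751000/748 = 235.07978
  → Var(ȳ_str) = 252.22461.
Var(ȳ_srs) = (1 − 3997/27744)·1266000/3997 = 271.10607.
deff = 252.22461 / 271.10607 = 0.9304.

0.9304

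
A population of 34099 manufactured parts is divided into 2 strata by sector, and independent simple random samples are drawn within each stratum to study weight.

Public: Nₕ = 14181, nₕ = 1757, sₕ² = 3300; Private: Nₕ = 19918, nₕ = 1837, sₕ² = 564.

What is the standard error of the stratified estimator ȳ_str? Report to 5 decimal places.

Var(ȳ_str) = Σₕ Wₕ²(1 − fₕ)sₕ²/nₕ with Wₕ = Nₕ/N, N = 34099.
Public: Wₕ = 0.41587730; term = 0.41587730²·(1 − 0.12389817)·3300/1757 = 0.28459495.
Private: Wₕ = 0.58412270; term = 0.58412270²·(1 − 0.09222814)·564/1837 = 0.095094377.
Sum = 0.37968933.
SE = √(0.37968933) = 0.61619.

0.61619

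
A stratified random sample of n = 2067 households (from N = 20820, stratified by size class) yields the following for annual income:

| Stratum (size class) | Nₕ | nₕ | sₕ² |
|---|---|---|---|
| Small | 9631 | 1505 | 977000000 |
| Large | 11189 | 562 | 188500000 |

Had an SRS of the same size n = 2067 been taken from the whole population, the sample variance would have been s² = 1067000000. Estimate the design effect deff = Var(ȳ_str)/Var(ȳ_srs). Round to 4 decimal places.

0.4500

Var(ȳ_str) = Σ Wₕ²(1−fₕ)sₕ²/nₕ with Wₕ = Nₕ/20820:
  Small: (9631/20820)²·(1−1505/9631)·977000000/1505 = 117204.64
  Large: (11189/20820)²·(1−562/11189)·188500000/562 = 92005.871
  → Var(ȳ_str) = 209210.51.
Var(ȳ_srs) = (1 − 2067/20820)·1067000000/2067 = 464958.26.
deff = 209210.51 / 464958.26 = 0.4500.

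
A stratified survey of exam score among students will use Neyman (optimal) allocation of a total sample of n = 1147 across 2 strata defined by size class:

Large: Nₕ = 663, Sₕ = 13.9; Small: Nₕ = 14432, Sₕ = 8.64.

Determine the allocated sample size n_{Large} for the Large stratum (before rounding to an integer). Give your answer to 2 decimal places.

Neyman allocation: nₕ = n·NₕSₕ / Σⱼ NⱼSⱼ.
Σ NⱼSⱼ = 663·13.9 + 14432·8.64 = 133908.18.
n_{Large} = 1147·663·13.9 / 133908.18 = 78.94.

78.94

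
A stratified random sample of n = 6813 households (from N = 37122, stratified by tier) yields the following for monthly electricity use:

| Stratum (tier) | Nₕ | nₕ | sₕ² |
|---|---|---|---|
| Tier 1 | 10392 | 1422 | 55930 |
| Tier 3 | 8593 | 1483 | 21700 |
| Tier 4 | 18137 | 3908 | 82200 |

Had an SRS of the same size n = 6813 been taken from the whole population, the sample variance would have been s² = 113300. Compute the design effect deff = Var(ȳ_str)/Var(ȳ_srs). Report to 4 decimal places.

0.5338

Var(ȳ_str) = Σ Wₕ²(1−fₕ)sₕ²/nₕ with Wₕ = Nₕ/37122:
  Tier 1: (10392/37122)²·(1−1422/10392)·55930/1422 = 2.6605662
  Tier 3: (8593/37122)²·(1−1483/8593)·21700/1483 = 0.64873938
  Tier 4: (18137/37122)²·(1−3908/18137)·82200/3908 = 3.939076
  → Var(ȳ_str) = 7.2483816.
Var(ȳ_srs) = (1 − 6813/37122)·113300/6813 = 13.577874.
deff = 7.2483816 / 13.577874 = 0.5338.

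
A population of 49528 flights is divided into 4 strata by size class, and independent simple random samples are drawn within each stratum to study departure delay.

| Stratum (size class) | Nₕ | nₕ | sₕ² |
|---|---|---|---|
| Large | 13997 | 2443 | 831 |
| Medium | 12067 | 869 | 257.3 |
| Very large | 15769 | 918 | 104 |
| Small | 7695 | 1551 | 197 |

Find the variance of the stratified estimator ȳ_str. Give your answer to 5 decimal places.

0.05200

Var(ȳ_str) = Σₕ Wₕ²(1 − fₕ)sₕ²/nₕ with Wₕ = Nₕ/N, N = 49528.
Large: Wₕ = 0.28260782; term = 0.28260782²·(1 − 0.17453740)·831/2443 = 0.02242556.
Medium: Wₕ = 0.24363996; term = 0.24363996²·(1 − 0.07201459)·257.3/869 = 0.016310159.
Very large: Wₕ = 0.31838556; term = 0.31838556²·(1 − 0.05821549)·104/918 = 0.010815558.
Small: Wₕ = 0.15536666; term = 0.15536666²·(1 − 0.20155945)·197/1551 = 0.0024480071.
Sum = 0.051999284.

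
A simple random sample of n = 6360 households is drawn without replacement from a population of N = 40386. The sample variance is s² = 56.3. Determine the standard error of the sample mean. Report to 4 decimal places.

Under SRS without replacement, Var(ȳ) = (1 − f)·s²/n with f = n/N = 6360/40386 = 0.15748031.
Var(ȳ) = (1 − 0.15748031)·56.3/6360 = 0.84251969·0.0088522013 = 0.0074581538.
SE(ȳ) = √(0.0074581538) = 0.0864.

0.0864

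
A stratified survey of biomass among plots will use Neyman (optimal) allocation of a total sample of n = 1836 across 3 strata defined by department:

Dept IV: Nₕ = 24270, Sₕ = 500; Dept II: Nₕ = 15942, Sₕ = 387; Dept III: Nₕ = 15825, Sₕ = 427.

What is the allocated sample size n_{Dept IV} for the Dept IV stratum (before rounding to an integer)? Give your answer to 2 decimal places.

889.00

Neyman allocation: nₕ = n·NₕSₕ / Σⱼ NⱼSⱼ.
Σ NⱼSⱼ = 24270·500 + 15942·387 + 15825·427 = 2.5061829 × 10^7.
n_{Dept IV} = 1836·24270·500 / (2.5061829 × 10^7) = 889.00.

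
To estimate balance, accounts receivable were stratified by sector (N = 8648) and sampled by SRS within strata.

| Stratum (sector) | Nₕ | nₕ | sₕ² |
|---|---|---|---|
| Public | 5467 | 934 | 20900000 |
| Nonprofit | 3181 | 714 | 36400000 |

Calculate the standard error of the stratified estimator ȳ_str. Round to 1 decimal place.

113.0

Var(ȳ_str) = Σₕ Wₕ²(1 − fₕ)sₕ²/nₕ with Wₕ = Nₕ/N, N = 8648.
Public: Wₕ = 0.63216929; term = 0.63216929²·(1 − 0.17084324)·20900000/934 = 7414.858.
Nonprofit: Wₕ = 0.36783071; term = 0.36783071²·(1 − 0.22445772)·36400000/714 = 5349.3945.
Sum = 12764.253.
SE = √(12764.253) = 113.0.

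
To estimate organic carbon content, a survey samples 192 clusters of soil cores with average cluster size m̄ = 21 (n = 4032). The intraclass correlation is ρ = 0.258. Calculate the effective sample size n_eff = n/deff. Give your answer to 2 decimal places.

deff = 1 + (21 − 1)·0.258 = 1 + 5.16 = 6.16.
n_eff = 4032 / 6.16 = 654.55.

654.55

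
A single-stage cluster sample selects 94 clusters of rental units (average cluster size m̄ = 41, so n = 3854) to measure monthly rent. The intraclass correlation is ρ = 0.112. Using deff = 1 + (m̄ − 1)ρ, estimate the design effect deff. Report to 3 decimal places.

deff = 1 + (41 − 1)·0.112 = 1 + 4.48 = 5.48.

5.480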